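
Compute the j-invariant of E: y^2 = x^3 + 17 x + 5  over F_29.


Delta = -16(4 a^3 + 27 b^2) mod 29 = 3
-1728 * (4 a)^3 = -1728 * (4*17)^3 mod 29 = 23
j = 23 * 3^(-1) mod 29 = 27

j = 27 (mod 29)


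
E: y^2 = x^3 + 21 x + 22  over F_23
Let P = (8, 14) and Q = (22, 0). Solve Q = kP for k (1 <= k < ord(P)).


Enumerate multiples of P until we hit Q = (22, 0):
  1P = (8, 14)
  2P = (2, 7)
  3P = (15, 20)
  4P = (12, 22)
  5P = (7, 11)
  6P = (17, 5)
  7P = (22, 0)
Match found at i = 7.

k = 7


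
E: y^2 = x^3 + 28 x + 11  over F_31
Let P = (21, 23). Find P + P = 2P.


Doubling: s = (3 x1^2 + a) / (2 y1)
s = (3*21^2 + 28) / (2*23) mod 31 = 26
x3 = s^2 - 2 x1 mod 31 = 26^2 - 2*21 = 14
y3 = s (x1 - x3) - y1 mod 31 = 26 * (21 - 14) - 23 = 4

2P = (14, 4)


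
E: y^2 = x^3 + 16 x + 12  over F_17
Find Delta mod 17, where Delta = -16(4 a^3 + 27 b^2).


4 a^3 + 27 b^2 = 4*16^3 + 27*12^2 = 16384 + 3888 = 20272
Delta = -16 * (20272) = -324352
Delta mod 17 = 8

Delta = 8 (mod 17)


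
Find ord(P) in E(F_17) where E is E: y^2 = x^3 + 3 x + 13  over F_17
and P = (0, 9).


Compute successive multiples of P until we hit O:
  1P = (0, 9)
  2P = (9, 15)
  3P = (16, 3)
  4P = (3, 7)
  5P = (5, 0)
  6P = (3, 10)
  7P = (16, 14)
  8P = (9, 2)
  ... (continuing to 10P)
  10P = O

ord(P) = 10


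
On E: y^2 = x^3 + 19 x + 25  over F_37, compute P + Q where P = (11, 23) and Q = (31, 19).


P != Q, so use the chord formula.
s = (y2 - y1) / (x2 - x1) = (33) / (20) mod 37 = 22
x3 = s^2 - x1 - x2 mod 37 = 22^2 - 11 - 31 = 35
y3 = s (x1 - x3) - y1 mod 37 = 22 * (11 - 35) - 23 = 4

P + Q = (35, 4)


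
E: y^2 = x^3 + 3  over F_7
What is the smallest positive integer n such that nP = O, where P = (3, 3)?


Compute successive multiples of P until we hit O:
  1P = (3, 3)
  2P = (2, 5)
  3P = (6, 3)
  4P = (5, 4)
  5P = (1, 5)
  6P = (4, 5)
  7P = (4, 2)
  8P = (1, 2)
  ... (continuing to 13P)
  13P = O

ord(P) = 13


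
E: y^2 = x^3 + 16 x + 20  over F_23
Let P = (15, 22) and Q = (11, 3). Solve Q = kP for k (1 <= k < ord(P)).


Enumerate multiples of P until we hit Q = (11, 3):
  1P = (15, 22)
  2P = (22, 16)
  3P = (21, 16)
  4P = (11, 20)
  5P = (3, 7)
  6P = (8, 4)
  7P = (16, 5)
  8P = (5, 15)
  9P = (12, 10)
  10P = (12, 13)
  11P = (5, 8)
  12P = (16, 18)
  13P = (8, 19)
  14P = (3, 16)
  15P = (11, 3)
Match found at i = 15.

k = 15


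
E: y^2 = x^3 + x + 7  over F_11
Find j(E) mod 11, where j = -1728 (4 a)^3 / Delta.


Delta = -16(4 a^3 + 27 b^2) mod 11 = 9
-1728 * (4 a)^3 = -1728 * (4*1)^3 mod 11 = 2
j = 2 * 9^(-1) mod 11 = 10

j = 10 (mod 11)


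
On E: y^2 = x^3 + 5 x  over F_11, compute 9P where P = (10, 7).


k = 9 = 1001_2 (binary, LSB first: 1001)
Double-and-add from P = (10, 7):
  bit 0 = 1: acc = O + (10, 7) = (10, 7)
  bit 1 = 0: acc unchanged = (10, 7)
  bit 2 = 0: acc unchanged = (10, 7)
  bit 3 = 1: acc = (10, 7) + (9, 9) = (7, 9)

9P = (7, 9)


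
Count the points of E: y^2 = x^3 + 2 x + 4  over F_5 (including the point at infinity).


For each x in F_5, count y with y^2 = x^3 + 2 x + 4 mod 5:
  x = 0: RHS = 4, y in [2, 3]  -> 2 point(s)
  x = 2: RHS = 1, y in [1, 4]  -> 2 point(s)
  x = 4: RHS = 1, y in [1, 4]  -> 2 point(s)
Affine points: 6. Add the point at infinity: total = 7.

#E(F_5) = 7


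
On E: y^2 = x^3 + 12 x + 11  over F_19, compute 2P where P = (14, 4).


Doubling: s = (3 x1^2 + a) / (2 y1)
s = (3*14^2 + 12) / (2*4) mod 19 = 18
x3 = s^2 - 2 x1 mod 19 = 18^2 - 2*14 = 11
y3 = s (x1 - x3) - y1 mod 19 = 18 * (14 - 11) - 4 = 12

2P = (11, 12)


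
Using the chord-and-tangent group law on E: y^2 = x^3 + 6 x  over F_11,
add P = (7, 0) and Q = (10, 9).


P != Q, so use the chord formula.
s = (y2 - y1) / (x2 - x1) = (9) / (3) mod 11 = 3
x3 = s^2 - x1 - x2 mod 11 = 3^2 - 7 - 10 = 3
y3 = s (x1 - x3) - y1 mod 11 = 3 * (7 - 3) - 0 = 1

P + Q = (3, 1)


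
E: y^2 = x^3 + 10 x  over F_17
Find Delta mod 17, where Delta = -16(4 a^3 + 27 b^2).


4 a^3 + 27 b^2 = 4*10^3 + 27*0^2 = 4000 + 0 = 4000
Delta = -16 * (4000) = -64000
Delta mod 17 = 5

Delta = 5 (mod 17)


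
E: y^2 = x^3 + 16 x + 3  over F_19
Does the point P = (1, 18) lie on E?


Check whether y^2 = x^3 + 16 x + 3 (mod 19) for (x, y) = (1, 18).
LHS: y^2 = 18^2 mod 19 = 1
RHS: x^3 + 16 x + 3 = 1^3 + 16*1 + 3 mod 19 = 1
LHS = RHS

Yes, on the curve


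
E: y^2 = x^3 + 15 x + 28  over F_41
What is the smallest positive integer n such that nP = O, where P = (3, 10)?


Compute successive multiples of P until we hit O:
  1P = (3, 10)
  2P = (39, 21)
  3P = (35, 3)
  4P = (36, 19)
  5P = (18, 12)
  6P = (12, 38)
  7P = (21, 16)
  8P = (8, 2)
  ... (continuing to 43P)
  43P = O

ord(P) = 43


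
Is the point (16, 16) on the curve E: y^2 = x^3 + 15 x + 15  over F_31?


Check whether y^2 = x^3 + 15 x + 15 (mod 31) for (x, y) = (16, 16).
LHS: y^2 = 16^2 mod 31 = 8
RHS: x^3 + 15 x + 15 = 16^3 + 15*16 + 15 mod 31 = 11
LHS != RHS

No, not on the curve


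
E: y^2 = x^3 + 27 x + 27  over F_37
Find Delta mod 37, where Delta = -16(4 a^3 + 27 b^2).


4 a^3 + 27 b^2 = 4*27^3 + 27*27^2 = 78732 + 19683 = 98415
Delta = -16 * (98415) = -1574640
Delta mod 37 = 6

Delta = 6 (mod 37)


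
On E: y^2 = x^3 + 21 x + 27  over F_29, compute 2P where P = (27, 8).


Doubling: s = (3 x1^2 + a) / (2 y1)
s = (3*27^2 + 21) / (2*8) mod 29 = 22
x3 = s^2 - 2 x1 mod 29 = 22^2 - 2*27 = 24
y3 = s (x1 - x3) - y1 mod 29 = 22 * (27 - 24) - 8 = 0

2P = (24, 0)


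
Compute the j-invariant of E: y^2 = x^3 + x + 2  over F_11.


Delta = -16(4 a^3 + 27 b^2) mod 11 = 1
-1728 * (4 a)^3 = -1728 * (4*1)^3 mod 11 = 2
j = 2 * 1^(-1) mod 11 = 2

j = 2 (mod 11)


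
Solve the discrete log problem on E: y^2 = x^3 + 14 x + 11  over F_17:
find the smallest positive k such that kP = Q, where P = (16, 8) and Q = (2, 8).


Enumerate multiples of P until we hit Q = (2, 8):
  1P = (16, 8)
  2P = (2, 9)
  3P = (1, 14)
  4P = (9, 13)
  5P = (5, 6)
  6P = (15, 3)
  7P = (11, 0)
  8P = (15, 14)
  9P = (5, 11)
  10P = (9, 4)
  11P = (1, 3)
  12P = (2, 8)
Match found at i = 12.

k = 12


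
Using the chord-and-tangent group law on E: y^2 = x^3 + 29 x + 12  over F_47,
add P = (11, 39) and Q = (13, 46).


P != Q, so use the chord formula.
s = (y2 - y1) / (x2 - x1) = (7) / (2) mod 47 = 27
x3 = s^2 - x1 - x2 mod 47 = 27^2 - 11 - 13 = 0
y3 = s (x1 - x3) - y1 mod 47 = 27 * (11 - 0) - 39 = 23

P + Q = (0, 23)


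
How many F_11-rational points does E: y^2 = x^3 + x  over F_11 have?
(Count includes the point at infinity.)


For each x in F_11, count y with y^2 = x^3 + 1 x + 0 mod 11:
  x = 0: RHS = 0, y in [0]  -> 1 point(s)
  x = 5: RHS = 9, y in [3, 8]  -> 2 point(s)
  x = 7: RHS = 9, y in [3, 8]  -> 2 point(s)
  x = 8: RHS = 3, y in [5, 6]  -> 2 point(s)
  x = 9: RHS = 1, y in [1, 10]  -> 2 point(s)
  x = 10: RHS = 9, y in [3, 8]  -> 2 point(s)
Affine points: 11. Add the point at infinity: total = 12.

#E(F_11) = 12


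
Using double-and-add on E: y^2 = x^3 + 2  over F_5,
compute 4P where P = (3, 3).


k = 4 = 100_2 (binary, LSB first: 001)
Double-and-add from P = (3, 3):
  bit 0 = 0: acc unchanged = O
  bit 1 = 0: acc unchanged = O
  bit 2 = 1: acc = O + (3, 3) = (3, 3)

4P = (3, 3)


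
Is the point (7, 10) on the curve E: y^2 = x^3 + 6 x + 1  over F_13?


Check whether y^2 = x^3 + 6 x + 1 (mod 13) for (x, y) = (7, 10).
LHS: y^2 = 10^2 mod 13 = 9
RHS: x^3 + 6 x + 1 = 7^3 + 6*7 + 1 mod 13 = 9
LHS = RHS

Yes, on the curve


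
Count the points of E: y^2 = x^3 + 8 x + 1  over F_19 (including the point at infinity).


For each x in F_19, count y with y^2 = x^3 + 8 x + 1 mod 19:
  x = 0: RHS = 1, y in [1, 18]  -> 2 point(s)
  x = 2: RHS = 6, y in [5, 14]  -> 2 point(s)
  x = 7: RHS = 1, y in [1, 18]  -> 2 point(s)
  x = 8: RHS = 7, y in [8, 11]  -> 2 point(s)
  x = 9: RHS = 4, y in [2, 17]  -> 2 point(s)
  x = 10: RHS = 17, y in [6, 13]  -> 2 point(s)
  x = 12: RHS = 1, y in [1, 18]  -> 2 point(s)
  x = 14: RHS = 7, y in [8, 11]  -> 2 point(s)
  x = 15: RHS = 0, y in [0]  -> 1 point(s)
  x = 16: RHS = 7, y in [8, 11]  -> 2 point(s)
  x = 18: RHS = 11, y in [7, 12]  -> 2 point(s)
Affine points: 21. Add the point at infinity: total = 22.

#E(F_19) = 22


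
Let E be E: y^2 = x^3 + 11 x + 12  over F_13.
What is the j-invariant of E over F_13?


Delta = -16(4 a^3 + 27 b^2) mod 13 = 2
-1728 * (4 a)^3 = -1728 * (4*11)^3 mod 13 = 8
j = 8 * 2^(-1) mod 13 = 4

j = 4 (mod 13)


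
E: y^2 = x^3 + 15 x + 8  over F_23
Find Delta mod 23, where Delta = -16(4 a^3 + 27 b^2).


4 a^3 + 27 b^2 = 4*15^3 + 27*8^2 = 13500 + 1728 = 15228
Delta = -16 * (15228) = -243648
Delta mod 23 = 14

Delta = 14 (mod 23)


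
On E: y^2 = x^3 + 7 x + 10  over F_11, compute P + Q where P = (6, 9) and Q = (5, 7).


P != Q, so use the chord formula.
s = (y2 - y1) / (x2 - x1) = (9) / (10) mod 11 = 2
x3 = s^2 - x1 - x2 mod 11 = 2^2 - 6 - 5 = 4
y3 = s (x1 - x3) - y1 mod 11 = 2 * (6 - 4) - 9 = 6

P + Q = (4, 6)


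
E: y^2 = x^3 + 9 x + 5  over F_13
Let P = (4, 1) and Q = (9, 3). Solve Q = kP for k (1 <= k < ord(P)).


Enumerate multiples of P until we hit Q = (9, 3):
  1P = (4, 1)
  2P = (8, 2)
  3P = (10, 4)
  4P = (9, 3)
Match found at i = 4.

k = 4


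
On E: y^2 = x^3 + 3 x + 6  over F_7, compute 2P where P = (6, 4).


k = 2 = 10_2 (binary, LSB first: 01)
Double-and-add from P = (6, 4):
  bit 0 = 0: acc unchanged = O
  bit 1 = 1: acc = O + (3, 0) = (3, 0)

2P = (3, 0)


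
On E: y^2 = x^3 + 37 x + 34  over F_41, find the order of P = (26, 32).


Compute successive multiples of P until we hit O:
  1P = (26, 32)
  2P = (25, 15)
  3P = (33, 13)
  4P = (22, 4)
  5P = (1, 20)
  6P = (12, 19)
  7P = (7, 12)
  8P = (40, 18)
  ... (continuing to 18P)
  18P = O

ord(P) = 18


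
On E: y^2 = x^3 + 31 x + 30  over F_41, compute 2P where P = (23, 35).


Doubling: s = (3 x1^2 + a) / (2 y1)
s = (3*23^2 + 31) / (2*35) mod 41 = 36
x3 = s^2 - 2 x1 mod 41 = 36^2 - 2*23 = 20
y3 = s (x1 - x3) - y1 mod 41 = 36 * (23 - 20) - 35 = 32

2P = (20, 32)


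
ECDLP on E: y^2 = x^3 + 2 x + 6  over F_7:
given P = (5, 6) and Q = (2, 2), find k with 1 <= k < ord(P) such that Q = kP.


Enumerate multiples of P until we hit Q = (2, 2):
  1P = (5, 6)
  2P = (4, 1)
  3P = (2, 2)
Match found at i = 3.

k = 3


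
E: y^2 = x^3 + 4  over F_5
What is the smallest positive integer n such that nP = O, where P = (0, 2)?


Compute successive multiples of P until we hit O:
  1P = (0, 2)
  2P = (0, 3)
  3P = O

ord(P) = 3


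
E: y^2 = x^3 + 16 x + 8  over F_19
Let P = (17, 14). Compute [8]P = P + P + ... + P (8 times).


k = 8 = 1000_2 (binary, LSB first: 0001)
Double-and-add from P = (17, 14):
  bit 0 = 0: acc unchanged = O
  bit 1 = 0: acc unchanged = O
  bit 2 = 0: acc unchanged = O
  bit 3 = 1: acc = O + (3, 8) = (3, 8)

8P = (3, 8)


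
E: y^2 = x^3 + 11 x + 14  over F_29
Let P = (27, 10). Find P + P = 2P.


Doubling: s = (3 x1^2 + a) / (2 y1)
s = (3*27^2 + 11) / (2*10) mod 29 = 20
x3 = s^2 - 2 x1 mod 29 = 20^2 - 2*27 = 27
y3 = s (x1 - x3) - y1 mod 29 = 20 * (27 - 27) - 10 = 19

2P = (27, 19)


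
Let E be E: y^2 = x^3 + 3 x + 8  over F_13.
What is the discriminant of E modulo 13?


4 a^3 + 27 b^2 = 4*3^3 + 27*8^2 = 108 + 1728 = 1836
Delta = -16 * (1836) = -29376
Delta mod 13 = 4

Delta = 4 (mod 13)


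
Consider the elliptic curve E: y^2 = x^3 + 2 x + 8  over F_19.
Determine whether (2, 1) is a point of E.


Check whether y^2 = x^3 + 2 x + 8 (mod 19) for (x, y) = (2, 1).
LHS: y^2 = 1^2 mod 19 = 1
RHS: x^3 + 2 x + 8 = 2^3 + 2*2 + 8 mod 19 = 1
LHS = RHS

Yes, on the curve


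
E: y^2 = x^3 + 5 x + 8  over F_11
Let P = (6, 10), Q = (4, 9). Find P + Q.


P != Q, so use the chord formula.
s = (y2 - y1) / (x2 - x1) = (10) / (9) mod 11 = 6
x3 = s^2 - x1 - x2 mod 11 = 6^2 - 6 - 4 = 4
y3 = s (x1 - x3) - y1 mod 11 = 6 * (6 - 4) - 10 = 2

P + Q = (4, 2)


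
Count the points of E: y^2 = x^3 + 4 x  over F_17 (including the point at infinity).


For each x in F_17, count y with y^2 = x^3 + 4 x + 0 mod 17:
  x = 0: RHS = 0, y in [0]  -> 1 point(s)
  x = 2: RHS = 16, y in [4, 13]  -> 2 point(s)
  x = 5: RHS = 9, y in [3, 14]  -> 2 point(s)
  x = 6: RHS = 2, y in [6, 11]  -> 2 point(s)
  x = 8: RHS = 0, y in [0]  -> 1 point(s)
  x = 9: RHS = 0, y in [0]  -> 1 point(s)
  x = 11: RHS = 15, y in [7, 10]  -> 2 point(s)
  x = 12: RHS = 8, y in [5, 12]  -> 2 point(s)
  x = 15: RHS = 1, y in [1, 16]  -> 2 point(s)
Affine points: 15. Add the point at infinity: total = 16.

#E(F_17) = 16


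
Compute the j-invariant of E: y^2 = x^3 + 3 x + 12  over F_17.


Delta = -16(4 a^3 + 27 b^2) mod 17 = 1
-1728 * (4 a)^3 = -1728 * (4*3)^3 mod 17 = 15
j = 15 * 1^(-1) mod 17 = 15

j = 15 (mod 17)


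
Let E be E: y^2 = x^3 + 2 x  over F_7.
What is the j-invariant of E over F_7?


Delta = -16(4 a^3 + 27 b^2) mod 7 = 6
-1728 * (4 a)^3 = -1728 * (4*2)^3 mod 7 = 1
j = 1 * 6^(-1) mod 7 = 6

j = 6 (mod 7)


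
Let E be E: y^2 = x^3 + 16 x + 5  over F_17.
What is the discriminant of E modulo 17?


4 a^3 + 27 b^2 = 4*16^3 + 27*5^2 = 16384 + 675 = 17059
Delta = -16 * (17059) = -272944
Delta mod 17 = 8

Delta = 8 (mod 17)


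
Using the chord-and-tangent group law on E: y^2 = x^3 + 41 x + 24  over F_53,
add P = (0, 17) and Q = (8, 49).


P != Q, so use the chord formula.
s = (y2 - y1) / (x2 - x1) = (32) / (8) mod 53 = 4
x3 = s^2 - x1 - x2 mod 53 = 4^2 - 0 - 8 = 8
y3 = s (x1 - x3) - y1 mod 53 = 4 * (0 - 8) - 17 = 4

P + Q = (8, 4)


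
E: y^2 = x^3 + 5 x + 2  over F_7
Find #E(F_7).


For each x in F_7, count y with y^2 = x^3 + 5 x + 2 mod 7:
  x = 0: RHS = 2, y in [3, 4]  -> 2 point(s)
  x = 1: RHS = 1, y in [1, 6]  -> 2 point(s)
  x = 3: RHS = 2, y in [3, 4]  -> 2 point(s)
  x = 4: RHS = 2, y in [3, 4]  -> 2 point(s)
Affine points: 8. Add the point at infinity: total = 9.

#E(F_7) = 9


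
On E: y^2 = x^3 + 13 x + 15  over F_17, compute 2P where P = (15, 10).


k = 2 = 10_2 (binary, LSB first: 01)
Double-and-add from P = (15, 10):
  bit 0 = 0: acc unchanged = O
  bit 1 = 1: acc = O + (13, 1) = (13, 1)

2P = (13, 1)


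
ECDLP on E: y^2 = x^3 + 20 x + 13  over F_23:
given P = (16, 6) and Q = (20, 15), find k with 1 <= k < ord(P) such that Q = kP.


Enumerate multiples of P until we hit Q = (20, 15):
  1P = (16, 6)
  2P = (20, 15)
Match found at i = 2.

k = 2


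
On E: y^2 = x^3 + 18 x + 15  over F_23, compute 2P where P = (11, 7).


Doubling: s = (3 x1^2 + a) / (2 y1)
s = (3*11^2 + 18) / (2*7) mod 23 = 19
x3 = s^2 - 2 x1 mod 23 = 19^2 - 2*11 = 17
y3 = s (x1 - x3) - y1 mod 23 = 19 * (11 - 17) - 7 = 17

2P = (17, 17)


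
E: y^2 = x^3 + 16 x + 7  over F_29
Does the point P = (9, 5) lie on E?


Check whether y^2 = x^3 + 16 x + 7 (mod 29) for (x, y) = (9, 5).
LHS: y^2 = 5^2 mod 29 = 25
RHS: x^3 + 16 x + 7 = 9^3 + 16*9 + 7 mod 29 = 10
LHS != RHS

No, not on the curve


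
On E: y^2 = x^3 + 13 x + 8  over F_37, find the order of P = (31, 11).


Compute successive multiples of P until we hit O:
  1P = (31, 11)
  2P = (33, 15)
  3P = (14, 23)
  4P = (19, 11)
  5P = (24, 26)
  6P = (10, 18)
  7P = (29, 13)
  8P = (15, 10)
  ... (continuing to 18P)
  18P = O

ord(P) = 18


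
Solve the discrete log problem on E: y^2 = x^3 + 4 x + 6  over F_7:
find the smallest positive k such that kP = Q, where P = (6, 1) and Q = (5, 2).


Enumerate multiples of P until we hit Q = (5, 2):
  1P = (6, 1)
  2P = (2, 6)
  3P = (1, 5)
  4P = (4, 3)
  5P = (5, 5)
  6P = (5, 2)
Match found at i = 6.

k = 6


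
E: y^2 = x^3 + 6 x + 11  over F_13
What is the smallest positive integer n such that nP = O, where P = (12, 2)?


Compute successive multiples of P until we hit O:
  1P = (12, 2)
  2P = (3, 2)
  3P = (11, 11)
  4P = (6, 9)
  5P = (9, 1)
  6P = (8, 8)
  7P = (5, 7)
  8P = (5, 6)
  ... (continuing to 15P)
  15P = O

ord(P) = 15


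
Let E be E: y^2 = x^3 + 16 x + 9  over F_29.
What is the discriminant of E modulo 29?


4 a^3 + 27 b^2 = 4*16^3 + 27*9^2 = 16384 + 2187 = 18571
Delta = -16 * (18571) = -297136
Delta mod 29 = 27

Delta = 27 (mod 29)


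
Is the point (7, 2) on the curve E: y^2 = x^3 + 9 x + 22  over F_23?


Check whether y^2 = x^3 + 9 x + 22 (mod 23) for (x, y) = (7, 2).
LHS: y^2 = 2^2 mod 23 = 4
RHS: x^3 + 9 x + 22 = 7^3 + 9*7 + 22 mod 23 = 14
LHS != RHS

No, not on the curve


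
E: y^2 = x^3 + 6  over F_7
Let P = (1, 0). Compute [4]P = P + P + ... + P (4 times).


k = 4 = 100_2 (binary, LSB first: 001)
Double-and-add from P = (1, 0):
  bit 0 = 0: acc unchanged = O
  bit 1 = 0: acc unchanged = O
  bit 2 = 1: acc = O + O = O

4P = O


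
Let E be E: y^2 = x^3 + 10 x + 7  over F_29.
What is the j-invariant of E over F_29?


Delta = -16(4 a^3 + 27 b^2) mod 29 = 5
-1728 * (4 a)^3 = -1728 * (4*10)^3 mod 29 = 22
j = 22 * 5^(-1) mod 29 = 16

j = 16 (mod 29)


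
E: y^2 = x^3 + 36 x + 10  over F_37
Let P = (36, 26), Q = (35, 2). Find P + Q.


P != Q, so use the chord formula.
s = (y2 - y1) / (x2 - x1) = (13) / (36) mod 37 = 24
x3 = s^2 - x1 - x2 mod 37 = 24^2 - 36 - 35 = 24
y3 = s (x1 - x3) - y1 mod 37 = 24 * (36 - 24) - 26 = 3

P + Q = (24, 3)


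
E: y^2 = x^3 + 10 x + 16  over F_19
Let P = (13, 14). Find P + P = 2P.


Doubling: s = (3 x1^2 + a) / (2 y1)
s = (3*13^2 + 10) / (2*14) mod 19 = 11
x3 = s^2 - 2 x1 mod 19 = 11^2 - 2*13 = 0
y3 = s (x1 - x3) - y1 mod 19 = 11 * (13 - 0) - 14 = 15

2P = (0, 15)


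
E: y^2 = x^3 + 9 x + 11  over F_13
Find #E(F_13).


For each x in F_13, count y with y^2 = x^3 + 9 x + 11 mod 13:
  x = 3: RHS = 0, y in [0]  -> 1 point(s)
  x = 5: RHS = 12, y in [5, 8]  -> 2 point(s)
  x = 7: RHS = 1, y in [1, 12]  -> 2 point(s)
  x = 8: RHS = 10, y in [6, 7]  -> 2 point(s)
  x = 10: RHS = 9, y in [3, 10]  -> 2 point(s)
  x = 12: RHS = 1, y in [1, 12]  -> 2 point(s)
Affine points: 11. Add the point at infinity: total = 12.

#E(F_13) = 12


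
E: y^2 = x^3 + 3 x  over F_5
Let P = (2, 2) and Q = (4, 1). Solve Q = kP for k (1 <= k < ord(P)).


Enumerate multiples of P until we hit Q = (4, 1):
  1P = (2, 2)
  2P = (1, 3)
  3P = (3, 4)
  4P = (4, 4)
  5P = (0, 0)
  6P = (4, 1)
Match found at i = 6.

k = 6


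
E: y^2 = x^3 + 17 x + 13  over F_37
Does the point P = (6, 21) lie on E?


Check whether y^2 = x^3 + 17 x + 13 (mod 37) for (x, y) = (6, 21).
LHS: y^2 = 21^2 mod 37 = 34
RHS: x^3 + 17 x + 13 = 6^3 + 17*6 + 13 mod 37 = 35
LHS != RHS

No, not on the curve


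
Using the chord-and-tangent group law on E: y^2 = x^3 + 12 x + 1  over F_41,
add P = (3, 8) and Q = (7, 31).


P != Q, so use the chord formula.
s = (y2 - y1) / (x2 - x1) = (23) / (4) mod 41 = 16
x3 = s^2 - x1 - x2 mod 41 = 16^2 - 3 - 7 = 0
y3 = s (x1 - x3) - y1 mod 41 = 16 * (3 - 0) - 8 = 40

P + Q = (0, 40)


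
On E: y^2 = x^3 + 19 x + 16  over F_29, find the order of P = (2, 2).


Compute successive multiples of P until we hit O:
  1P = (2, 2)
  2P = (18, 19)
  3P = (15, 15)
  4P = (13, 16)
  5P = (1, 23)
  6P = (3, 19)
  7P = (23, 18)
  8P = (8, 10)
  ... (continuing to 32P)
  32P = O

ord(P) = 32


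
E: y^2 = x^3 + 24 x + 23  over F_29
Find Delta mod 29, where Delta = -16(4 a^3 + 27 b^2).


4 a^3 + 27 b^2 = 4*24^3 + 27*23^2 = 55296 + 14283 = 69579
Delta = -16 * (69579) = -1113264
Delta mod 29 = 17

Delta = 17 (mod 29)


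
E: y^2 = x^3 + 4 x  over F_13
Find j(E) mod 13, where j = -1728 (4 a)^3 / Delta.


Delta = -16(4 a^3 + 27 b^2) mod 13 = 12
-1728 * (4 a)^3 = -1728 * (4*4)^3 mod 13 = 1
j = 1 * 12^(-1) mod 13 = 12

j = 12 (mod 13)


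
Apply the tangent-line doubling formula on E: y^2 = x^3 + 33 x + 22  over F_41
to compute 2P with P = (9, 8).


Doubling: s = (3 x1^2 + a) / (2 y1)
s = (3*9^2 + 33) / (2*8) mod 41 = 7
x3 = s^2 - 2 x1 mod 41 = 7^2 - 2*9 = 31
y3 = s (x1 - x3) - y1 mod 41 = 7 * (9 - 31) - 8 = 2

2P = (31, 2)


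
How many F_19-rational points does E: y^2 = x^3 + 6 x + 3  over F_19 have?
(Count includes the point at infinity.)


For each x in F_19, count y with y^2 = x^3 + 6 x + 3 mod 19:
  x = 2: RHS = 4, y in [2, 17]  -> 2 point(s)
  x = 5: RHS = 6, y in [5, 14]  -> 2 point(s)
  x = 9: RHS = 7, y in [8, 11]  -> 2 point(s)
  x = 12: RHS = 17, y in [6, 13]  -> 2 point(s)
  x = 13: RHS = 17, y in [6, 13]  -> 2 point(s)
  x = 14: RHS = 0, y in [0]  -> 1 point(s)
Affine points: 11. Add the point at infinity: total = 12.

#E(F_19) = 12


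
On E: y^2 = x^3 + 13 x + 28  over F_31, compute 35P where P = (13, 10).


k = 35 = 100011_2 (binary, LSB first: 110001)
Double-and-add from P = (13, 10):
  bit 0 = 1: acc = O + (13, 10) = (13, 10)
  bit 1 = 1: acc = (13, 10) + (30, 13) = (23, 1)
  bit 2 = 0: acc unchanged = (23, 1)
  bit 3 = 0: acc unchanged = (23, 1)
  bit 4 = 0: acc unchanged = (23, 1)
  bit 5 = 1: acc = (23, 1) + (27, 25) = (17, 4)

35P = (17, 4)


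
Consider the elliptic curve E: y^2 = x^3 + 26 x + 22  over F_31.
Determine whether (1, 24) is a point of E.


Check whether y^2 = x^3 + 26 x + 22 (mod 31) for (x, y) = (1, 24).
LHS: y^2 = 24^2 mod 31 = 18
RHS: x^3 + 26 x + 22 = 1^3 + 26*1 + 22 mod 31 = 18
LHS = RHS

Yes, on the curve


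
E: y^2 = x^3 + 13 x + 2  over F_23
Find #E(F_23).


For each x in F_23, count y with y^2 = x^3 + 13 x + 2 mod 23:
  x = 0: RHS = 2, y in [5, 18]  -> 2 point(s)
  x = 1: RHS = 16, y in [4, 19]  -> 2 point(s)
  x = 2: RHS = 13, y in [6, 17]  -> 2 point(s)
  x = 4: RHS = 3, y in [7, 16]  -> 2 point(s)
  x = 5: RHS = 8, y in [10, 13]  -> 2 point(s)
  x = 11: RHS = 4, y in [2, 21]  -> 2 point(s)
  x = 12: RHS = 0, y in [0]  -> 1 point(s)
  x = 19: RHS = 1, y in [1, 22]  -> 2 point(s)
Affine points: 15. Add the point at infinity: total = 16.

#E(F_23) = 16


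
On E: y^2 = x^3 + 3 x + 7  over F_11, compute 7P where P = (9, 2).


k = 7 = 111_2 (binary, LSB first: 111)
Double-and-add from P = (9, 2):
  bit 0 = 1: acc = O + (9, 2) = (9, 2)
  bit 1 = 1: acc = (9, 2) + (5, 2) = (8, 9)
  bit 2 = 1: acc = (8, 9) + (10, 5) = (8, 2)

7P = (8, 2)


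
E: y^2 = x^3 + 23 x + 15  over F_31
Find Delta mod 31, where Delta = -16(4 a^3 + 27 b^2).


4 a^3 + 27 b^2 = 4*23^3 + 27*15^2 = 48668 + 6075 = 54743
Delta = -16 * (54743) = -875888
Delta mod 31 = 17

Delta = 17 (mod 31)


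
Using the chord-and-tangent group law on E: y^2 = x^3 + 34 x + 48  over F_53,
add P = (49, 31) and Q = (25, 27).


P != Q, so use the chord formula.
s = (y2 - y1) / (x2 - x1) = (49) / (29) mod 53 = 9
x3 = s^2 - x1 - x2 mod 53 = 9^2 - 49 - 25 = 7
y3 = s (x1 - x3) - y1 mod 53 = 9 * (49 - 7) - 31 = 29

P + Q = (7, 29)


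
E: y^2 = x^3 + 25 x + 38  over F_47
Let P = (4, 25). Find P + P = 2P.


Doubling: s = (3 x1^2 + a) / (2 y1)
s = (3*4^2 + 25) / (2*25) mod 47 = 40
x3 = s^2 - 2 x1 mod 47 = 40^2 - 2*4 = 41
y3 = s (x1 - x3) - y1 mod 47 = 40 * (4 - 41) - 25 = 46

2P = (41, 46)


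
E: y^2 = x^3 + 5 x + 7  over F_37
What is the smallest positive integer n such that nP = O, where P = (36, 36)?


Compute successive multiples of P until we hit O:
  1P = (36, 36)
  2P = (18, 3)
  3P = (10, 24)
  4P = (35, 10)
  5P = (13, 7)
  6P = (14, 3)
  7P = (17, 11)
  8P = (5, 34)
  ... (continuing to 45P)
  45P = O

ord(P) = 45


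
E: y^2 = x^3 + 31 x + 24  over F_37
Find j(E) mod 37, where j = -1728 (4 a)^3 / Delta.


Delta = -16(4 a^3 + 27 b^2) mod 37 = 16
-1728 * (4 a)^3 = -1728 * (4*31)^3 mod 37 = 6
j = 6 * 16^(-1) mod 37 = 5

j = 5 (mod 37)


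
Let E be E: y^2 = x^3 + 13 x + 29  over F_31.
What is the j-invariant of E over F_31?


Delta = -16(4 a^3 + 27 b^2) mod 31 = 16
-1728 * (4 a)^3 = -1728 * (4*13)^3 mod 31 = 29
j = 29 * 16^(-1) mod 31 = 27

j = 27 (mod 31)


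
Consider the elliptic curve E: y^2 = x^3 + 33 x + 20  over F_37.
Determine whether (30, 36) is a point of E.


Check whether y^2 = x^3 + 33 x + 20 (mod 37) for (x, y) = (30, 36).
LHS: y^2 = 36^2 mod 37 = 1
RHS: x^3 + 33 x + 20 = 30^3 + 33*30 + 20 mod 37 = 1
LHS = RHS

Yes, on the curve


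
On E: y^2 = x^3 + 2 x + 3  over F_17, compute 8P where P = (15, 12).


k = 8 = 1000_2 (binary, LSB first: 0001)
Double-and-add from P = (15, 12):
  bit 0 = 0: acc unchanged = O
  bit 1 = 0: acc unchanged = O
  bit 2 = 0: acc unchanged = O
  bit 3 = 1: acc = O + (12, 15) = (12, 15)

8P = (12, 15)


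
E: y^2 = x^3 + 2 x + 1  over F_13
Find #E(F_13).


For each x in F_13, count y with y^2 = x^3 + 2 x + 1 mod 13:
  x = 0: RHS = 1, y in [1, 12]  -> 2 point(s)
  x = 1: RHS = 4, y in [2, 11]  -> 2 point(s)
  x = 2: RHS = 0, y in [0]  -> 1 point(s)
  x = 8: RHS = 9, y in [3, 10]  -> 2 point(s)
Affine points: 7. Add the point at infinity: total = 8.

#E(F_13) = 8


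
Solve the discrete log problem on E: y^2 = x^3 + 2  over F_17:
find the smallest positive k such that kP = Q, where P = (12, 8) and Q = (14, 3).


Enumerate multiples of P until we hit Q = (14, 3):
  1P = (12, 8)
  2P = (8, 15)
  3P = (16, 16)
  4P = (10, 13)
  5P = (14, 14)
  6P = (0, 11)
  7P = (4, 7)
  8P = (5, 12)
  9P = (9, 0)
  10P = (5, 5)
  11P = (4, 10)
  12P = (0, 6)
  13P = (14, 3)
Match found at i = 13.

k = 13


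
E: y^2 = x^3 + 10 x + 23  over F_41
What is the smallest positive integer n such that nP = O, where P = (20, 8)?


Compute successive multiples of P until we hit O:
  1P = (20, 8)
  2P = (0, 8)
  3P = (21, 33)
  4P = (10, 37)
  5P = (19, 26)
  6P = (39, 6)
  7P = (2, 16)
  8P = (3, 30)
  ... (continuing to 38P)
  38P = O

ord(P) = 38


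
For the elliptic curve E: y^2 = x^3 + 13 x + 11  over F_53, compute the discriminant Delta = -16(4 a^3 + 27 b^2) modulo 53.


4 a^3 + 27 b^2 = 4*13^3 + 27*11^2 = 8788 + 3267 = 12055
Delta = -16 * (12055) = -192880
Delta mod 53 = 40

Delta = 40 (mod 53)


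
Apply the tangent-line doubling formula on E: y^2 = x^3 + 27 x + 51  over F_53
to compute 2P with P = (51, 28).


Doubling: s = (3 x1^2 + a) / (2 y1)
s = (3*51^2 + 27) / (2*28) mod 53 = 13
x3 = s^2 - 2 x1 mod 53 = 13^2 - 2*51 = 14
y3 = s (x1 - x3) - y1 mod 53 = 13 * (51 - 14) - 28 = 29

2P = (14, 29)


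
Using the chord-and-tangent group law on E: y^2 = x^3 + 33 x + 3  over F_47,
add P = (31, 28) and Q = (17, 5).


P != Q, so use the chord formula.
s = (y2 - y1) / (x2 - x1) = (24) / (33) mod 47 = 5
x3 = s^2 - x1 - x2 mod 47 = 5^2 - 31 - 17 = 24
y3 = s (x1 - x3) - y1 mod 47 = 5 * (31 - 24) - 28 = 7

P + Q = (24, 7)


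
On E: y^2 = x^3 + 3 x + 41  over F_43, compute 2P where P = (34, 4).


Doubling: s = (3 x1^2 + a) / (2 y1)
s = (3*34^2 + 3) / (2*4) mod 43 = 20
x3 = s^2 - 2 x1 mod 43 = 20^2 - 2*34 = 31
y3 = s (x1 - x3) - y1 mod 43 = 20 * (34 - 31) - 4 = 13

2P = (31, 13)


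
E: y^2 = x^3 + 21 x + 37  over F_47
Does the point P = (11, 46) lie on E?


Check whether y^2 = x^3 + 21 x + 37 (mod 47) for (x, y) = (11, 46).
LHS: y^2 = 46^2 mod 47 = 1
RHS: x^3 + 21 x + 37 = 11^3 + 21*11 + 37 mod 47 = 1
LHS = RHS

Yes, on the curve


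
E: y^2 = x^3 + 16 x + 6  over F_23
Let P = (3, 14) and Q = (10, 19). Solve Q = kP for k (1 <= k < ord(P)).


Enumerate multiples of P until we hit Q = (10, 19):
  1P = (3, 14)
  2P = (10, 4)
  3P = (5, 2)
  4P = (5, 21)
  5P = (10, 19)
Match found at i = 5.

k = 5


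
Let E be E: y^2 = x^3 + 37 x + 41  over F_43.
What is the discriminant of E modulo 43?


4 a^3 + 27 b^2 = 4*37^3 + 27*41^2 = 202612 + 45387 = 247999
Delta = -16 * (247999) = -3967984
Delta mod 43 = 13

Delta = 13 (mod 43)


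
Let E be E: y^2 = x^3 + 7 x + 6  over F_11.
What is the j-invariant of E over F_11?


Delta = -16(4 a^3 + 27 b^2) mod 11 = 6
-1728 * (4 a)^3 = -1728 * (4*7)^3 mod 11 = 4
j = 4 * 6^(-1) mod 11 = 8

j = 8 (mod 11)


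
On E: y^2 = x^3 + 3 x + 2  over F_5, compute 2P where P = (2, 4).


k = 2 = 10_2 (binary, LSB first: 01)
Double-and-add from P = (2, 4):
  bit 0 = 0: acc unchanged = O
  bit 1 = 1: acc = O + (1, 1) = (1, 1)

2P = (1, 1)


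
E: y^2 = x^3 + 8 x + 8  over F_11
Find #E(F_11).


For each x in F_11, count y with y^2 = x^3 + 8 x + 8 mod 11:
  x = 3: RHS = 4, y in [2, 9]  -> 2 point(s)
  x = 4: RHS = 5, y in [4, 7]  -> 2 point(s)
  x = 7: RHS = 0, y in [0]  -> 1 point(s)
  x = 8: RHS = 1, y in [1, 10]  -> 2 point(s)
Affine points: 7. Add the point at infinity: total = 8.

#E(F_11) = 8


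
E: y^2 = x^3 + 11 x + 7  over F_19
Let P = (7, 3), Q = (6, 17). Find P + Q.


P != Q, so use the chord formula.
s = (y2 - y1) / (x2 - x1) = (14) / (18) mod 19 = 5
x3 = s^2 - x1 - x2 mod 19 = 5^2 - 7 - 6 = 12
y3 = s (x1 - x3) - y1 mod 19 = 5 * (7 - 12) - 3 = 10

P + Q = (12, 10)


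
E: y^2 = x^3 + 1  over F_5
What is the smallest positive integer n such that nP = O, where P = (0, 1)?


Compute successive multiples of P until we hit O:
  1P = (0, 1)
  2P = (0, 4)
  3P = O

ord(P) = 3


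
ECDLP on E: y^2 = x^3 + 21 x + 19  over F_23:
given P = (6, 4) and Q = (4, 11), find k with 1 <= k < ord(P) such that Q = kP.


Enumerate multiples of P until we hit Q = (4, 11):
  1P = (6, 4)
  2P = (4, 11)
Match found at i = 2.

k = 2


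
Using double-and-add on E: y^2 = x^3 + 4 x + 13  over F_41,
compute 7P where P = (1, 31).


k = 7 = 111_2 (binary, LSB first: 111)
Double-and-add from P = (1, 31):
  bit 0 = 1: acc = O + (1, 31) = (1, 31)
  bit 1 = 1: acc = (1, 31) + (30, 14) = (14, 36)
  bit 2 = 1: acc = (14, 36) + (31, 30) = (14, 5)

7P = (14, 5)


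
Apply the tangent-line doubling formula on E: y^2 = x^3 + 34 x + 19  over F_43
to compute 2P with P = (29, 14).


Doubling: s = (3 x1^2 + a) / (2 y1)
s = (3*29^2 + 34) / (2*14) mod 43 = 13
x3 = s^2 - 2 x1 mod 43 = 13^2 - 2*29 = 25
y3 = s (x1 - x3) - y1 mod 43 = 13 * (29 - 25) - 14 = 38

2P = (25, 38)


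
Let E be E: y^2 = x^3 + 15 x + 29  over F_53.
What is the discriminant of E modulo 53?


4 a^3 + 27 b^2 = 4*15^3 + 27*29^2 = 13500 + 22707 = 36207
Delta = -16 * (36207) = -579312
Delta mod 53 = 31

Delta = 31 (mod 53)


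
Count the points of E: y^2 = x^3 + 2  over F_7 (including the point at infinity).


For each x in F_7, count y with y^2 = x^3 + 0 x + 2 mod 7:
  x = 0: RHS = 2, y in [3, 4]  -> 2 point(s)
  x = 3: RHS = 1, y in [1, 6]  -> 2 point(s)
  x = 5: RHS = 1, y in [1, 6]  -> 2 point(s)
  x = 6: RHS = 1, y in [1, 6]  -> 2 point(s)
Affine points: 8. Add the point at infinity: total = 9.

#E(F_7) = 9


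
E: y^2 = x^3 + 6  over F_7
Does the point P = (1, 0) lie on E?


Check whether y^2 = x^3 + 0 x + 6 (mod 7) for (x, y) = (1, 0).
LHS: y^2 = 0^2 mod 7 = 0
RHS: x^3 + 0 x + 6 = 1^3 + 0*1 + 6 mod 7 = 0
LHS = RHS

Yes, on the curve


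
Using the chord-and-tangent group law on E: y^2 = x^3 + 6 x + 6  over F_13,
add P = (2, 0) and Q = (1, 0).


P != Q, so use the chord formula.
s = (y2 - y1) / (x2 - x1) = (0) / (12) mod 13 = 0
x3 = s^2 - x1 - x2 mod 13 = 0^2 - 2 - 1 = 10
y3 = s (x1 - x3) - y1 mod 13 = 0 * (2 - 10) - 0 = 0

P + Q = (10, 0)


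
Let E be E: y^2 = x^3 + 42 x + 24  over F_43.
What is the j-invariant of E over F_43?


Delta = -16(4 a^3 + 27 b^2) mod 43 = 30
-1728 * (4 a)^3 = -1728 * (4*42)^3 mod 43 = 39
j = 39 * 30^(-1) mod 43 = 40

j = 40 (mod 43)


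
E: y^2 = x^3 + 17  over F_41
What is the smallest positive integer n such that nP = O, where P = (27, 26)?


Compute successive multiples of P until we hit O:
  1P = (27, 26)
  2P = (12, 8)
  3P = (10, 19)
  4P = (8, 18)
  5P = (39, 38)
  6P = (17, 25)
  7P = (13, 0)
  8P = (17, 16)
  ... (continuing to 14P)
  14P = O

ord(P) = 14


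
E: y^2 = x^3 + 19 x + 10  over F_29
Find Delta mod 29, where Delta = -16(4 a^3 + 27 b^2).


4 a^3 + 27 b^2 = 4*19^3 + 27*10^2 = 27436 + 2700 = 30136
Delta = -16 * (30136) = -482176
Delta mod 29 = 7

Delta = 7 (mod 29)


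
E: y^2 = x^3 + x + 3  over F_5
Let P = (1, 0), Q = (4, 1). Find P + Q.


P != Q, so use the chord formula.
s = (y2 - y1) / (x2 - x1) = (1) / (3) mod 5 = 2
x3 = s^2 - x1 - x2 mod 5 = 2^2 - 1 - 4 = 4
y3 = s (x1 - x3) - y1 mod 5 = 2 * (1 - 4) - 0 = 4

P + Q = (4, 4)


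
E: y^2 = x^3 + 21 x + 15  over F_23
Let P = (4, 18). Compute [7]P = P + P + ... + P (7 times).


k = 7 = 111_2 (binary, LSB first: 111)
Double-and-add from P = (4, 18):
  bit 0 = 1: acc = O + (4, 18) = (4, 18)
  bit 1 = 1: acc = (4, 18) + (15, 5) = (13, 1)
  bit 2 = 1: acc = (13, 1) + (9, 17) = (17, 15)

7P = (17, 15)


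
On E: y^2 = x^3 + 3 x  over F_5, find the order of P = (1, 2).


Compute successive multiples of P until we hit O:
  1P = (1, 2)
  2P = (4, 1)
  3P = (4, 4)
  4P = (1, 3)
  5P = O

ord(P) = 5


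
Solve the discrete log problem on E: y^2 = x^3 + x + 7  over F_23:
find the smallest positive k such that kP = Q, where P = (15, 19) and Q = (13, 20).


Enumerate multiples of P until we hit Q = (13, 20):
  1P = (15, 19)
  2P = (9, 3)
  3P = (1, 3)
  4P = (13, 3)
  5P = (13, 20)
Match found at i = 5.

k = 5


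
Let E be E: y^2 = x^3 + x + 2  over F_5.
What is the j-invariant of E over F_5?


Delta = -16(4 a^3 + 27 b^2) mod 5 = 3
-1728 * (4 a)^3 = -1728 * (4*1)^3 mod 5 = 3
j = 3 * 3^(-1) mod 5 = 1

j = 1 (mod 5)


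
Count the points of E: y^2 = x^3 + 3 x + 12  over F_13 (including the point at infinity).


For each x in F_13, count y with y^2 = x^3 + 3 x + 12 mod 13:
  x = 0: RHS = 12, y in [5, 8]  -> 2 point(s)
  x = 1: RHS = 3, y in [4, 9]  -> 2 point(s)
  x = 2: RHS = 0, y in [0]  -> 1 point(s)
  x = 3: RHS = 9, y in [3, 10]  -> 2 point(s)
  x = 4: RHS = 10, y in [6, 7]  -> 2 point(s)
  x = 5: RHS = 9, y in [3, 10]  -> 2 point(s)
  x = 6: RHS = 12, y in [5, 8]  -> 2 point(s)
  x = 7: RHS = 12, y in [5, 8]  -> 2 point(s)
  x = 9: RHS = 1, y in [1, 12]  -> 2 point(s)
Affine points: 17. Add the point at infinity: total = 18.

#E(F_13) = 18


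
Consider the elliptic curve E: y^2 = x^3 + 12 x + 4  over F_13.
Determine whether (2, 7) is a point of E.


Check whether y^2 = x^3 + 12 x + 4 (mod 13) for (x, y) = (2, 7).
LHS: y^2 = 7^2 mod 13 = 10
RHS: x^3 + 12 x + 4 = 2^3 + 12*2 + 4 mod 13 = 10
LHS = RHS

Yes, on the curve


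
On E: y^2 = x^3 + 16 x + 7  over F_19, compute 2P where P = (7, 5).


Doubling: s = (3 x1^2 + a) / (2 y1)
s = (3*7^2 + 16) / (2*5) mod 19 = 3
x3 = s^2 - 2 x1 mod 19 = 3^2 - 2*7 = 14
y3 = s (x1 - x3) - y1 mod 19 = 3 * (7 - 14) - 5 = 12

2P = (14, 12)


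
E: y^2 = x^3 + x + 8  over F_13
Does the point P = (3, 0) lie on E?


Check whether y^2 = x^3 + 1 x + 8 (mod 13) for (x, y) = (3, 0).
LHS: y^2 = 0^2 mod 13 = 0
RHS: x^3 + 1 x + 8 = 3^3 + 1*3 + 8 mod 13 = 12
LHS != RHS

No, not on the curve


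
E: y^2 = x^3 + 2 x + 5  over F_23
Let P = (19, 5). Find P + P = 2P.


Doubling: s = (3 x1^2 + a) / (2 y1)
s = (3*19^2 + 2) / (2*5) mod 23 = 5
x3 = s^2 - 2 x1 mod 23 = 5^2 - 2*19 = 10
y3 = s (x1 - x3) - y1 mod 23 = 5 * (19 - 10) - 5 = 17

2P = (10, 17)


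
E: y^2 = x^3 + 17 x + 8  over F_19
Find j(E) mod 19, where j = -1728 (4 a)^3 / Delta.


Delta = -16(4 a^3 + 27 b^2) mod 19 = 15
-1728 * (4 a)^3 = -1728 * (4*17)^3 mod 19 = 1
j = 1 * 15^(-1) mod 19 = 14

j = 14 (mod 19)


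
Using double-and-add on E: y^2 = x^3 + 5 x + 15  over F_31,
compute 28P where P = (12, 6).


k = 28 = 11100_2 (binary, LSB first: 00111)
Double-and-add from P = (12, 6):
  bit 0 = 0: acc unchanged = O
  bit 1 = 0: acc unchanged = O
  bit 2 = 1: acc = O + (13, 13) = (13, 13)
  bit 3 = 1: acc = (13, 13) + (14, 15) = (8, 28)
  bit 4 = 1: acc = (8, 28) + (19, 5) = (24, 28)

28P = (24, 28)


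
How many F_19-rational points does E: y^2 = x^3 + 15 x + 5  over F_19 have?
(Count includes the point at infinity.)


For each x in F_19, count y with y^2 = x^3 + 15 x + 5 mod 19:
  x = 0: RHS = 5, y in [9, 10]  -> 2 point(s)
  x = 2: RHS = 5, y in [9, 10]  -> 2 point(s)
  x = 3: RHS = 1, y in [1, 18]  -> 2 point(s)
  x = 6: RHS = 7, y in [8, 11]  -> 2 point(s)
  x = 7: RHS = 16, y in [4, 15]  -> 2 point(s)
  x = 11: RHS = 0, y in [0]  -> 1 point(s)
  x = 16: RHS = 9, y in [3, 16]  -> 2 point(s)
  x = 17: RHS = 5, y in [9, 10]  -> 2 point(s)
Affine points: 15. Add the point at infinity: total = 16.

#E(F_19) = 16


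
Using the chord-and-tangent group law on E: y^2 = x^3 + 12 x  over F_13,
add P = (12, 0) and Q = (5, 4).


P != Q, so use the chord formula.
s = (y2 - y1) / (x2 - x1) = (4) / (6) mod 13 = 5
x3 = s^2 - x1 - x2 mod 13 = 5^2 - 12 - 5 = 8
y3 = s (x1 - x3) - y1 mod 13 = 5 * (12 - 8) - 0 = 7

P + Q = (8, 7)


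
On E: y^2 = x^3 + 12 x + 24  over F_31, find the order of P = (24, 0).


Compute successive multiples of P until we hit O:
  1P = (24, 0)
  2P = O

ord(P) = 2


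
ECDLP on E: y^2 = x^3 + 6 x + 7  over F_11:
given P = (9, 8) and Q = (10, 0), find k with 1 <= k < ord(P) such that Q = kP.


Enumerate multiples of P until we hit Q = (10, 0):
  1P = (9, 8)
  2P = (2, 4)
  3P = (1, 6)
  4P = (10, 0)
Match found at i = 4.

k = 4


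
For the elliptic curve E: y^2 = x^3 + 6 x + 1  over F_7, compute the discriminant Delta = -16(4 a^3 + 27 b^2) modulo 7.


4 a^3 + 27 b^2 = 4*6^3 + 27*1^2 = 864 + 27 = 891
Delta = -16 * (891) = -14256
Delta mod 7 = 3

Delta = 3 (mod 7)


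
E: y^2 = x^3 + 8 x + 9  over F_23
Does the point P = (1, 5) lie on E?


Check whether y^2 = x^3 + 8 x + 9 (mod 23) for (x, y) = (1, 5).
LHS: y^2 = 5^2 mod 23 = 2
RHS: x^3 + 8 x + 9 = 1^3 + 8*1 + 9 mod 23 = 18
LHS != RHS

No, not on the curve


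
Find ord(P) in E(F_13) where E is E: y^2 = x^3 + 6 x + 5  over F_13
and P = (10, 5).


Compute successive multiples of P until we hit O:
  1P = (10, 5)
  2P = (10, 8)
  3P = O

ord(P) = 3


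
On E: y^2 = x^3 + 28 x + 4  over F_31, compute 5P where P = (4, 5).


k = 5 = 101_2 (binary, LSB first: 101)
Double-and-add from P = (4, 5):
  bit 0 = 1: acc = O + (4, 5) = (4, 5)
  bit 1 = 0: acc unchanged = (4, 5)
  bit 2 = 1: acc = (4, 5) + (11, 0) = (26, 24)

5P = (26, 24)


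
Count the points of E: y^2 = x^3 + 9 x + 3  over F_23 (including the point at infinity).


For each x in F_23, count y with y^2 = x^3 + 9 x + 3 mod 23:
  x = 0: RHS = 3, y in [7, 16]  -> 2 point(s)
  x = 1: RHS = 13, y in [6, 17]  -> 2 point(s)
  x = 2: RHS = 6, y in [11, 12]  -> 2 point(s)
  x = 5: RHS = 12, y in [9, 14]  -> 2 point(s)
  x = 7: RHS = 18, y in [8, 15]  -> 2 point(s)
  x = 8: RHS = 12, y in [9, 14]  -> 2 point(s)
  x = 9: RHS = 8, y in [10, 13]  -> 2 point(s)
  x = 10: RHS = 12, y in [9, 14]  -> 2 point(s)
  x = 17: RHS = 9, y in [3, 20]  -> 2 point(s)
  x = 19: RHS = 18, y in [8, 15]  -> 2 point(s)
  x = 20: RHS = 18, y in [8, 15]  -> 2 point(s)
  x = 21: RHS = 0, y in [0]  -> 1 point(s)
  x = 22: RHS = 16, y in [4, 19]  -> 2 point(s)
Affine points: 25. Add the point at infinity: total = 26.

#E(F_23) = 26


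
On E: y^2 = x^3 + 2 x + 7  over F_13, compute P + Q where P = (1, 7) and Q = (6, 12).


P != Q, so use the chord formula.
s = (y2 - y1) / (x2 - x1) = (5) / (5) mod 13 = 1
x3 = s^2 - x1 - x2 mod 13 = 1^2 - 1 - 6 = 7
y3 = s (x1 - x3) - y1 mod 13 = 1 * (1 - 7) - 7 = 0

P + Q = (7, 0)


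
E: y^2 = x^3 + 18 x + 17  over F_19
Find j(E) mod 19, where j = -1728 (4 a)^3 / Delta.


Delta = -16(4 a^3 + 27 b^2) mod 19 = 8
-1728 * (4 a)^3 = -1728 * (4*18)^3 mod 19 = 12
j = 12 * 8^(-1) mod 19 = 11

j = 11 (mod 19)


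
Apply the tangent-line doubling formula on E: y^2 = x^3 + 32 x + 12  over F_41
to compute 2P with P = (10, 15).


Doubling: s = (3 x1^2 + a) / (2 y1)
s = (3*10^2 + 32) / (2*15) mod 41 = 22
x3 = s^2 - 2 x1 mod 41 = 22^2 - 2*10 = 13
y3 = s (x1 - x3) - y1 mod 41 = 22 * (10 - 13) - 15 = 1

2P = (13, 1)


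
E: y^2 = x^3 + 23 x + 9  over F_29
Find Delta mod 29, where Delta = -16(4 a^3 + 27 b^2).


4 a^3 + 27 b^2 = 4*23^3 + 27*9^2 = 48668 + 2187 = 50855
Delta = -16 * (50855) = -813680
Delta mod 29 = 2

Delta = 2 (mod 29)


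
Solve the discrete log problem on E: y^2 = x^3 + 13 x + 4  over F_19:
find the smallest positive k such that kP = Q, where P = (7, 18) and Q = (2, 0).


Enumerate multiples of P until we hit Q = (2, 0):
  1P = (7, 18)
  2P = (2, 0)
Match found at i = 2.

k = 2


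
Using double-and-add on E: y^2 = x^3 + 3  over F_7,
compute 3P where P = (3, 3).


k = 3 = 11_2 (binary, LSB first: 11)
Double-and-add from P = (3, 3):
  bit 0 = 1: acc = O + (3, 3) = (3, 3)
  bit 1 = 1: acc = (3, 3) + (2, 5) = (6, 3)

3P = (6, 3)


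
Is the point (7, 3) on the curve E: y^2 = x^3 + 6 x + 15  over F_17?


Check whether y^2 = x^3 + 6 x + 15 (mod 17) for (x, y) = (7, 3).
LHS: y^2 = 3^2 mod 17 = 9
RHS: x^3 + 6 x + 15 = 7^3 + 6*7 + 15 mod 17 = 9
LHS = RHS

Yes, on the curve
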